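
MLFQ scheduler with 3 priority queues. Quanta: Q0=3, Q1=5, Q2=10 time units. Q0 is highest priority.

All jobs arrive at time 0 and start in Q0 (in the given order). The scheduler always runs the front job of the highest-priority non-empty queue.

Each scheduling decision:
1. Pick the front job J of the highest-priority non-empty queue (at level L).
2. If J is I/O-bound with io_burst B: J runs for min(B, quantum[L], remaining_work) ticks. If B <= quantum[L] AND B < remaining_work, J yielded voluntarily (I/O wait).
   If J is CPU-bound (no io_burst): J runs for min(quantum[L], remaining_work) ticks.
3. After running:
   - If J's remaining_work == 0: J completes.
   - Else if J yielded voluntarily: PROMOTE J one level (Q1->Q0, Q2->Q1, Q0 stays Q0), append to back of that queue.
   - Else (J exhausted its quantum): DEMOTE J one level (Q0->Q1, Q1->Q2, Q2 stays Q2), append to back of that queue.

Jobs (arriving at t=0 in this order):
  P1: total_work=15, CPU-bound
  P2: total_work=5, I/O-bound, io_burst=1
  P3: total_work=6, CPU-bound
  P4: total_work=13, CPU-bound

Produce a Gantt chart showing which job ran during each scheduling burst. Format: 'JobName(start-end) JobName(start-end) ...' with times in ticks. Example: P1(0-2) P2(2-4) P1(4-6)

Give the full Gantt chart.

Answer: P1(0-3) P2(3-4) P3(4-7) P4(7-10) P2(10-11) P2(11-12) P2(12-13) P2(13-14) P1(14-19) P3(19-22) P4(22-27) P1(27-34) P4(34-39)

Derivation:
t=0-3: P1@Q0 runs 3, rem=12, quantum used, demote→Q1. Q0=[P2,P3,P4] Q1=[P1] Q2=[]
t=3-4: P2@Q0 runs 1, rem=4, I/O yield, promote→Q0. Q0=[P3,P4,P2] Q1=[P1] Q2=[]
t=4-7: P3@Q0 runs 3, rem=3, quantum used, demote→Q1. Q0=[P4,P2] Q1=[P1,P3] Q2=[]
t=7-10: P4@Q0 runs 3, rem=10, quantum used, demote→Q1. Q0=[P2] Q1=[P1,P3,P4] Q2=[]
t=10-11: P2@Q0 runs 1, rem=3, I/O yield, promote→Q0. Q0=[P2] Q1=[P1,P3,P4] Q2=[]
t=11-12: P2@Q0 runs 1, rem=2, I/O yield, promote→Q0. Q0=[P2] Q1=[P1,P3,P4] Q2=[]
t=12-13: P2@Q0 runs 1, rem=1, I/O yield, promote→Q0. Q0=[P2] Q1=[P1,P3,P4] Q2=[]
t=13-14: P2@Q0 runs 1, rem=0, completes. Q0=[] Q1=[P1,P3,P4] Q2=[]
t=14-19: P1@Q1 runs 5, rem=7, quantum used, demote→Q2. Q0=[] Q1=[P3,P4] Q2=[P1]
t=19-22: P3@Q1 runs 3, rem=0, completes. Q0=[] Q1=[P4] Q2=[P1]
t=22-27: P4@Q1 runs 5, rem=5, quantum used, demote→Q2. Q0=[] Q1=[] Q2=[P1,P4]
t=27-34: P1@Q2 runs 7, rem=0, completes. Q0=[] Q1=[] Q2=[P4]
t=34-39: P4@Q2 runs 5, rem=0, completes. Q0=[] Q1=[] Q2=[]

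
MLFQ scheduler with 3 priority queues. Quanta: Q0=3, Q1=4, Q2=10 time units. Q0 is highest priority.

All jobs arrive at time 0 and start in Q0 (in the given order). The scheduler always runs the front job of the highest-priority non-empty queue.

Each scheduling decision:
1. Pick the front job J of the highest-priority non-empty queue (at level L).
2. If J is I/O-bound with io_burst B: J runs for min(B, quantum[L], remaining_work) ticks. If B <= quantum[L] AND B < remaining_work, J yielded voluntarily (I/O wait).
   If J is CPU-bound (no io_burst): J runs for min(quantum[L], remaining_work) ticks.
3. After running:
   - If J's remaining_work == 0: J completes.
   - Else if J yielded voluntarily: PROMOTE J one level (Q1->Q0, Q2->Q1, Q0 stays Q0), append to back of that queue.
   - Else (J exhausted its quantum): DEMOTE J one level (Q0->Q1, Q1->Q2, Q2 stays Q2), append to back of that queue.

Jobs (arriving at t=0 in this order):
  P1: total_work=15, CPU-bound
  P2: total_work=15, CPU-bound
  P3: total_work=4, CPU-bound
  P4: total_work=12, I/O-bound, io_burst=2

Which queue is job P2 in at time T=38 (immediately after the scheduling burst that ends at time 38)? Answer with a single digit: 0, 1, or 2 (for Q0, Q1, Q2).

Answer: 2

Derivation:
t=0-3: P1@Q0 runs 3, rem=12, quantum used, demote→Q1. Q0=[P2,P3,P4] Q1=[P1] Q2=[]
t=3-6: P2@Q0 runs 3, rem=12, quantum used, demote→Q1. Q0=[P3,P4] Q1=[P1,P2] Q2=[]
t=6-9: P3@Q0 runs 3, rem=1, quantum used, demote→Q1. Q0=[P4] Q1=[P1,P2,P3] Q2=[]
t=9-11: P4@Q0 runs 2, rem=10, I/O yield, promote→Q0. Q0=[P4] Q1=[P1,P2,P3] Q2=[]
t=11-13: P4@Q0 runs 2, rem=8, I/O yield, promote→Q0. Q0=[P4] Q1=[P1,P2,P3] Q2=[]
t=13-15: P4@Q0 runs 2, rem=6, I/O yield, promote→Q0. Q0=[P4] Q1=[P1,P2,P3] Q2=[]
t=15-17: P4@Q0 runs 2, rem=4, I/O yield, promote→Q0. Q0=[P4] Q1=[P1,P2,P3] Q2=[]
t=17-19: P4@Q0 runs 2, rem=2, I/O yield, promote→Q0. Q0=[P4] Q1=[P1,P2,P3] Q2=[]
t=19-21: P4@Q0 runs 2, rem=0, completes. Q0=[] Q1=[P1,P2,P3] Q2=[]
t=21-25: P1@Q1 runs 4, rem=8, quantum used, demote→Q2. Q0=[] Q1=[P2,P3] Q2=[P1]
t=25-29: P2@Q1 runs 4, rem=8, quantum used, demote→Q2. Q0=[] Q1=[P3] Q2=[P1,P2]
t=29-30: P3@Q1 runs 1, rem=0, completes. Q0=[] Q1=[] Q2=[P1,P2]
t=30-38: P1@Q2 runs 8, rem=0, completes. Q0=[] Q1=[] Q2=[P2]
t=38-46: P2@Q2 runs 8, rem=0, completes. Q0=[] Q1=[] Q2=[]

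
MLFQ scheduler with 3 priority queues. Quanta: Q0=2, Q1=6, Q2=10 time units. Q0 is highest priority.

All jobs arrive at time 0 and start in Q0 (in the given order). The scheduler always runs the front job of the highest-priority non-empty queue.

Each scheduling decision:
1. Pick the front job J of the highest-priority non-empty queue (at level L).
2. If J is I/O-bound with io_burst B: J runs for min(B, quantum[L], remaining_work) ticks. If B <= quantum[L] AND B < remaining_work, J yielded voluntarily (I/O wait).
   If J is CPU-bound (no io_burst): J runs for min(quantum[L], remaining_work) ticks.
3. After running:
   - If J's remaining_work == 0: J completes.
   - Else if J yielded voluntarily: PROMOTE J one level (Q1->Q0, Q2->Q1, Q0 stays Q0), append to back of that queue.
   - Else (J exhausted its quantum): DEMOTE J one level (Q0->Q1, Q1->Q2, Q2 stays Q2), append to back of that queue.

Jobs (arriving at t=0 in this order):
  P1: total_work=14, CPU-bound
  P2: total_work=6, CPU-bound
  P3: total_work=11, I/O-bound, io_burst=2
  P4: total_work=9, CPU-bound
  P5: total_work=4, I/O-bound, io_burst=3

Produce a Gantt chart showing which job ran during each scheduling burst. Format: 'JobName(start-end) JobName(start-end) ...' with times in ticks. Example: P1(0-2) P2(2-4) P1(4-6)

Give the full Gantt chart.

t=0-2: P1@Q0 runs 2, rem=12, quantum used, demote→Q1. Q0=[P2,P3,P4,P5] Q1=[P1] Q2=[]
t=2-4: P2@Q0 runs 2, rem=4, quantum used, demote→Q1. Q0=[P3,P4,P5] Q1=[P1,P2] Q2=[]
t=4-6: P3@Q0 runs 2, rem=9, I/O yield, promote→Q0. Q0=[P4,P5,P3] Q1=[P1,P2] Q2=[]
t=6-8: P4@Q0 runs 2, rem=7, quantum used, demote→Q1. Q0=[P5,P3] Q1=[P1,P2,P4] Q2=[]
t=8-10: P5@Q0 runs 2, rem=2, quantum used, demote→Q1. Q0=[P3] Q1=[P1,P2,P4,P5] Q2=[]
t=10-12: P3@Q0 runs 2, rem=7, I/O yield, promote→Q0. Q0=[P3] Q1=[P1,P2,P4,P5] Q2=[]
t=12-14: P3@Q0 runs 2, rem=5, I/O yield, promote→Q0. Q0=[P3] Q1=[P1,P2,P4,P5] Q2=[]
t=14-16: P3@Q0 runs 2, rem=3, I/O yield, promote→Q0. Q0=[P3] Q1=[P1,P2,P4,P5] Q2=[]
t=16-18: P3@Q0 runs 2, rem=1, I/O yield, promote→Q0. Q0=[P3] Q1=[P1,P2,P4,P5] Q2=[]
t=18-19: P3@Q0 runs 1, rem=0, completes. Q0=[] Q1=[P1,P2,P4,P5] Q2=[]
t=19-25: P1@Q1 runs 6, rem=6, quantum used, demote→Q2. Q0=[] Q1=[P2,P4,P5] Q2=[P1]
t=25-29: P2@Q1 runs 4, rem=0, completes. Q0=[] Q1=[P4,P5] Q2=[P1]
t=29-35: P4@Q1 runs 6, rem=1, quantum used, demote→Q2. Q0=[] Q1=[P5] Q2=[P1,P4]
t=35-37: P5@Q1 runs 2, rem=0, completes. Q0=[] Q1=[] Q2=[P1,P4]
t=37-43: P1@Q2 runs 6, rem=0, completes. Q0=[] Q1=[] Q2=[P4]
t=43-44: P4@Q2 runs 1, rem=0, completes. Q0=[] Q1=[] Q2=[]

Answer: P1(0-2) P2(2-4) P3(4-6) P4(6-8) P5(8-10) P3(10-12) P3(12-14) P3(14-16) P3(16-18) P3(18-19) P1(19-25) P2(25-29) P4(29-35) P5(35-37) P1(37-43) P4(43-44)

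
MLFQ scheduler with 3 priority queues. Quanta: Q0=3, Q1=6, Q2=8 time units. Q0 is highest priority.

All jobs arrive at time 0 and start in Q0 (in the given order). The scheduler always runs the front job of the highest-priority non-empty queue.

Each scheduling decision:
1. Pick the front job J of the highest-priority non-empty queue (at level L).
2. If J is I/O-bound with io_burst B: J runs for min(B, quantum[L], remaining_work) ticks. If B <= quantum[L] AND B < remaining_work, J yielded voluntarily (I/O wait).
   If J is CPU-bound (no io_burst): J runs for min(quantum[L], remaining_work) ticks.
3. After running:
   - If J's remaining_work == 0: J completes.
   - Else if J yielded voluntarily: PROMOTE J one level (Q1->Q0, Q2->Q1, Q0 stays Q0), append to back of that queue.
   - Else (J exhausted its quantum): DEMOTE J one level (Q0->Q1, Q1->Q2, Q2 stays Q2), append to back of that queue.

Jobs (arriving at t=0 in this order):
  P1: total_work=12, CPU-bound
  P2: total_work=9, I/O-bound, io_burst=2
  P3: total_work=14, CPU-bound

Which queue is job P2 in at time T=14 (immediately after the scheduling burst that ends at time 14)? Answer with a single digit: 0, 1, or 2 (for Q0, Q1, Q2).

t=0-3: P1@Q0 runs 3, rem=9, quantum used, demote→Q1. Q0=[P2,P3] Q1=[P1] Q2=[]
t=3-5: P2@Q0 runs 2, rem=7, I/O yield, promote→Q0. Q0=[P3,P2] Q1=[P1] Q2=[]
t=5-8: P3@Q0 runs 3, rem=11, quantum used, demote→Q1. Q0=[P2] Q1=[P1,P3] Q2=[]
t=8-10: P2@Q0 runs 2, rem=5, I/O yield, promote→Q0. Q0=[P2] Q1=[P1,P3] Q2=[]
t=10-12: P2@Q0 runs 2, rem=3, I/O yield, promote→Q0. Q0=[P2] Q1=[P1,P3] Q2=[]
t=12-14: P2@Q0 runs 2, rem=1, I/O yield, promote→Q0. Q0=[P2] Q1=[P1,P3] Q2=[]
t=14-15: P2@Q0 runs 1, rem=0, completes. Q0=[] Q1=[P1,P3] Q2=[]
t=15-21: P1@Q1 runs 6, rem=3, quantum used, demote→Q2. Q0=[] Q1=[P3] Q2=[P1]
t=21-27: P3@Q1 runs 6, rem=5, quantum used, demote→Q2. Q0=[] Q1=[] Q2=[P1,P3]
t=27-30: P1@Q2 runs 3, rem=0, completes. Q0=[] Q1=[] Q2=[P3]
t=30-35: P3@Q2 runs 5, rem=0, completes. Q0=[] Q1=[] Q2=[]

Answer: 0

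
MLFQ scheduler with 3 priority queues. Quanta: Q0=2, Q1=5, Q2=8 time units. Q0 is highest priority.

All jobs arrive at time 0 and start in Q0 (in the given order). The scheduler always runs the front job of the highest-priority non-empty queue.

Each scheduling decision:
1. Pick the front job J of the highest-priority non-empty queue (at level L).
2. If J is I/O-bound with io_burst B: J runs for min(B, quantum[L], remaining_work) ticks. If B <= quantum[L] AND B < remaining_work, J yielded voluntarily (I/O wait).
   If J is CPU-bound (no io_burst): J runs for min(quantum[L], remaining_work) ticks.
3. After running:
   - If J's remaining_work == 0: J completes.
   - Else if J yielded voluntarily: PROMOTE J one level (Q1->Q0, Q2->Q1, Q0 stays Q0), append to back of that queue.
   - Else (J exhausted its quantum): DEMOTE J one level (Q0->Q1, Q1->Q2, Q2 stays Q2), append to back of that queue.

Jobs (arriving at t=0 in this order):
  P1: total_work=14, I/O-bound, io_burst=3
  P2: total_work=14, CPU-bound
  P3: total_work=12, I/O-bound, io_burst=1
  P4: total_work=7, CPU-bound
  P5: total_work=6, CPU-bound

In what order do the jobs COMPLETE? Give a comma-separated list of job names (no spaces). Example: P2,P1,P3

t=0-2: P1@Q0 runs 2, rem=12, quantum used, demote→Q1. Q0=[P2,P3,P4,P5] Q1=[P1] Q2=[]
t=2-4: P2@Q0 runs 2, rem=12, quantum used, demote→Q1. Q0=[P3,P4,P5] Q1=[P1,P2] Q2=[]
t=4-5: P3@Q0 runs 1, rem=11, I/O yield, promote→Q0. Q0=[P4,P5,P3] Q1=[P1,P2] Q2=[]
t=5-7: P4@Q0 runs 2, rem=5, quantum used, demote→Q1. Q0=[P5,P3] Q1=[P1,P2,P4] Q2=[]
t=7-9: P5@Q0 runs 2, rem=4, quantum used, demote→Q1. Q0=[P3] Q1=[P1,P2,P4,P5] Q2=[]
t=9-10: P3@Q0 runs 1, rem=10, I/O yield, promote→Q0. Q0=[P3] Q1=[P1,P2,P4,P5] Q2=[]
t=10-11: P3@Q0 runs 1, rem=9, I/O yield, promote→Q0. Q0=[P3] Q1=[P1,P2,P4,P5] Q2=[]
t=11-12: P3@Q0 runs 1, rem=8, I/O yield, promote→Q0. Q0=[P3] Q1=[P1,P2,P4,P5] Q2=[]
t=12-13: P3@Q0 runs 1, rem=7, I/O yield, promote→Q0. Q0=[P3] Q1=[P1,P2,P4,P5] Q2=[]
t=13-14: P3@Q0 runs 1, rem=6, I/O yield, promote→Q0. Q0=[P3] Q1=[P1,P2,P4,P5] Q2=[]
t=14-15: P3@Q0 runs 1, rem=5, I/O yield, promote→Q0. Q0=[P3] Q1=[P1,P2,P4,P5] Q2=[]
t=15-16: P3@Q0 runs 1, rem=4, I/O yield, promote→Q0. Q0=[P3] Q1=[P1,P2,P4,P5] Q2=[]
t=16-17: P3@Q0 runs 1, rem=3, I/O yield, promote→Q0. Q0=[P3] Q1=[P1,P2,P4,P5] Q2=[]
t=17-18: P3@Q0 runs 1, rem=2, I/O yield, promote→Q0. Q0=[P3] Q1=[P1,P2,P4,P5] Q2=[]
t=18-19: P3@Q0 runs 1, rem=1, I/O yield, promote→Q0. Q0=[P3] Q1=[P1,P2,P4,P5] Q2=[]
t=19-20: P3@Q0 runs 1, rem=0, completes. Q0=[] Q1=[P1,P2,P4,P5] Q2=[]
t=20-23: P1@Q1 runs 3, rem=9, I/O yield, promote→Q0. Q0=[P1] Q1=[P2,P4,P5] Q2=[]
t=23-25: P1@Q0 runs 2, rem=7, quantum used, demote→Q1. Q0=[] Q1=[P2,P4,P5,P1] Q2=[]
t=25-30: P2@Q1 runs 5, rem=7, quantum used, demote→Q2. Q0=[] Q1=[P4,P5,P1] Q2=[P2]
t=30-35: P4@Q1 runs 5, rem=0, completes. Q0=[] Q1=[P5,P1] Q2=[P2]
t=35-39: P5@Q1 runs 4, rem=0, completes. Q0=[] Q1=[P1] Q2=[P2]
t=39-42: P1@Q1 runs 3, rem=4, I/O yield, promote→Q0. Q0=[P1] Q1=[] Q2=[P2]
t=42-44: P1@Q0 runs 2, rem=2, quantum used, demote→Q1. Q0=[] Q1=[P1] Q2=[P2]
t=44-46: P1@Q1 runs 2, rem=0, completes. Q0=[] Q1=[] Q2=[P2]
t=46-53: P2@Q2 runs 7, rem=0, completes. Q0=[] Q1=[] Q2=[]

Answer: P3,P4,P5,P1,P2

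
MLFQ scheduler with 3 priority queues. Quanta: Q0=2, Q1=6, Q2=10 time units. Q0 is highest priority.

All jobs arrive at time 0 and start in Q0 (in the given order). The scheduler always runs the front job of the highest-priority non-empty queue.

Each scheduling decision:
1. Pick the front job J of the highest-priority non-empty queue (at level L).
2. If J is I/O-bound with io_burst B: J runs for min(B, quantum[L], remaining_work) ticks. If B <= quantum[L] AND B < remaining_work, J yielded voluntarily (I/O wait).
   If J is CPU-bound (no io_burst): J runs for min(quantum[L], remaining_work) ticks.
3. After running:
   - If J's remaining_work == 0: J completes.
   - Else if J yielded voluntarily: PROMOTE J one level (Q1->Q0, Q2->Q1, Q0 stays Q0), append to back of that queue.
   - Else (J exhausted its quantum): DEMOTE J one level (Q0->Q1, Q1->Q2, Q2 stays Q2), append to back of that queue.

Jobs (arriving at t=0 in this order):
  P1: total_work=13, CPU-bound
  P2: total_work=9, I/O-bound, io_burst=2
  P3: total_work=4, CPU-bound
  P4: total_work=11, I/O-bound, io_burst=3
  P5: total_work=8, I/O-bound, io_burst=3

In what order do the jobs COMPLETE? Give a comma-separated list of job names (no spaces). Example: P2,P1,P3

t=0-2: P1@Q0 runs 2, rem=11, quantum used, demote→Q1. Q0=[P2,P3,P4,P5] Q1=[P1] Q2=[]
t=2-4: P2@Q0 runs 2, rem=7, I/O yield, promote→Q0. Q0=[P3,P4,P5,P2] Q1=[P1] Q2=[]
t=4-6: P3@Q0 runs 2, rem=2, quantum used, demote→Q1. Q0=[P4,P5,P2] Q1=[P1,P3] Q2=[]
t=6-8: P4@Q0 runs 2, rem=9, quantum used, demote→Q1. Q0=[P5,P2] Q1=[P1,P3,P4] Q2=[]
t=8-10: P5@Q0 runs 2, rem=6, quantum used, demote→Q1. Q0=[P2] Q1=[P1,P3,P4,P5] Q2=[]
t=10-12: P2@Q0 runs 2, rem=5, I/O yield, promote→Q0. Q0=[P2] Q1=[P1,P3,P4,P5] Q2=[]
t=12-14: P2@Q0 runs 2, rem=3, I/O yield, promote→Q0. Q0=[P2] Q1=[P1,P3,P4,P5] Q2=[]
t=14-16: P2@Q0 runs 2, rem=1, I/O yield, promote→Q0. Q0=[P2] Q1=[P1,P3,P4,P5] Q2=[]
t=16-17: P2@Q0 runs 1, rem=0, completes. Q0=[] Q1=[P1,P3,P4,P5] Q2=[]
t=17-23: P1@Q1 runs 6, rem=5, quantum used, demote→Q2. Q0=[] Q1=[P3,P4,P5] Q2=[P1]
t=23-25: P3@Q1 runs 2, rem=0, completes. Q0=[] Q1=[P4,P5] Q2=[P1]
t=25-28: P4@Q1 runs 3, rem=6, I/O yield, promote→Q0. Q0=[P4] Q1=[P5] Q2=[P1]
t=28-30: P4@Q0 runs 2, rem=4, quantum used, demote→Q1. Q0=[] Q1=[P5,P4] Q2=[P1]
t=30-33: P5@Q1 runs 3, rem=3, I/O yield, promote→Q0. Q0=[P5] Q1=[P4] Q2=[P1]
t=33-35: P5@Q0 runs 2, rem=1, quantum used, demote→Q1. Q0=[] Q1=[P4,P5] Q2=[P1]
t=35-38: P4@Q1 runs 3, rem=1, I/O yield, promote→Q0. Q0=[P4] Q1=[P5] Q2=[P1]
t=38-39: P4@Q0 runs 1, rem=0, completes. Q0=[] Q1=[P5] Q2=[P1]
t=39-40: P5@Q1 runs 1, rem=0, completes. Q0=[] Q1=[] Q2=[P1]
t=40-45: P1@Q2 runs 5, rem=0, completes. Q0=[] Q1=[] Q2=[]

Answer: P2,P3,P4,P5,P1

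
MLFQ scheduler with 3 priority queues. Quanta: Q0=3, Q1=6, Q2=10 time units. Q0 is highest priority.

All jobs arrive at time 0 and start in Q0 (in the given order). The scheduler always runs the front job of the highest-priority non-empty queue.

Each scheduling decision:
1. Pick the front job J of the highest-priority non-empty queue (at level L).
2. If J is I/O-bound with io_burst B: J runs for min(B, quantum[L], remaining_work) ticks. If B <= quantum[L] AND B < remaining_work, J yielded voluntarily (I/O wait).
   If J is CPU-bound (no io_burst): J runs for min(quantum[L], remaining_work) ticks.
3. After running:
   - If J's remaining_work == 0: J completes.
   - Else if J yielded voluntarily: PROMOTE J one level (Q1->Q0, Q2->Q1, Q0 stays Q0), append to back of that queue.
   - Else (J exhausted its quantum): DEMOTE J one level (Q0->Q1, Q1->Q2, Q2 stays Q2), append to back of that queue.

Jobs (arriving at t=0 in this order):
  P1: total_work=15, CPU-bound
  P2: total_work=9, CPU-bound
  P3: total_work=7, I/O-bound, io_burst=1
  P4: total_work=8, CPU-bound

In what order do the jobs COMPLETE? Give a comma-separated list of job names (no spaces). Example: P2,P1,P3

Answer: P3,P2,P4,P1

Derivation:
t=0-3: P1@Q0 runs 3, rem=12, quantum used, demote→Q1. Q0=[P2,P3,P4] Q1=[P1] Q2=[]
t=3-6: P2@Q0 runs 3, rem=6, quantum used, demote→Q1. Q0=[P3,P4] Q1=[P1,P2] Q2=[]
t=6-7: P3@Q0 runs 1, rem=6, I/O yield, promote→Q0. Q0=[P4,P3] Q1=[P1,P2] Q2=[]
t=7-10: P4@Q0 runs 3, rem=5, quantum used, demote→Q1. Q0=[P3] Q1=[P1,P2,P4] Q2=[]
t=10-11: P3@Q0 runs 1, rem=5, I/O yield, promote→Q0. Q0=[P3] Q1=[P1,P2,P4] Q2=[]
t=11-12: P3@Q0 runs 1, rem=4, I/O yield, promote→Q0. Q0=[P3] Q1=[P1,P2,P4] Q2=[]
t=12-13: P3@Q0 runs 1, rem=3, I/O yield, promote→Q0. Q0=[P3] Q1=[P1,P2,P4] Q2=[]
t=13-14: P3@Q0 runs 1, rem=2, I/O yield, promote→Q0. Q0=[P3] Q1=[P1,P2,P4] Q2=[]
t=14-15: P3@Q0 runs 1, rem=1, I/O yield, promote→Q0. Q0=[P3] Q1=[P1,P2,P4] Q2=[]
t=15-16: P3@Q0 runs 1, rem=0, completes. Q0=[] Q1=[P1,P2,P4] Q2=[]
t=16-22: P1@Q1 runs 6, rem=6, quantum used, demote→Q2. Q0=[] Q1=[P2,P4] Q2=[P1]
t=22-28: P2@Q1 runs 6, rem=0, completes. Q0=[] Q1=[P4] Q2=[P1]
t=28-33: P4@Q1 runs 5, rem=0, completes. Q0=[] Q1=[] Q2=[P1]
t=33-39: P1@Q2 runs 6, rem=0, completes. Q0=[] Q1=[] Q2=[]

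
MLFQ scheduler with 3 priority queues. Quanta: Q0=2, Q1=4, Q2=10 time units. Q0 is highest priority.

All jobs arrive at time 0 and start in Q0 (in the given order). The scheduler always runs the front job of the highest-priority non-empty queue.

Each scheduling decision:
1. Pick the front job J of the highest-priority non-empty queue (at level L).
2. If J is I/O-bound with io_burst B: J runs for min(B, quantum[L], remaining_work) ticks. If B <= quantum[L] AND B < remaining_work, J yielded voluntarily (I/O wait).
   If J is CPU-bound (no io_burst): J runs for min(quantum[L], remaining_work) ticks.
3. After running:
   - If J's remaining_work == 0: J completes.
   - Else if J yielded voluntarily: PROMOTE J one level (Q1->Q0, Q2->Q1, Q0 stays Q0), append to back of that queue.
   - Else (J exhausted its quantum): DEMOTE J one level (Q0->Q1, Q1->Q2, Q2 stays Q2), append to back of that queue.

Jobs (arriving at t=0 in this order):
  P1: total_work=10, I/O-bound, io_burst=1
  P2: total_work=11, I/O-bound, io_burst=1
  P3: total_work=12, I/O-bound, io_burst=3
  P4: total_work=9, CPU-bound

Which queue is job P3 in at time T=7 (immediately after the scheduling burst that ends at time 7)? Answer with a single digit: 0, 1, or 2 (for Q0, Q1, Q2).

t=0-1: P1@Q0 runs 1, rem=9, I/O yield, promote→Q0. Q0=[P2,P3,P4,P1] Q1=[] Q2=[]
t=1-2: P2@Q0 runs 1, rem=10, I/O yield, promote→Q0. Q0=[P3,P4,P1,P2] Q1=[] Q2=[]
t=2-4: P3@Q0 runs 2, rem=10, quantum used, demote→Q1. Q0=[P4,P1,P2] Q1=[P3] Q2=[]
t=4-6: P4@Q0 runs 2, rem=7, quantum used, demote→Q1. Q0=[P1,P2] Q1=[P3,P4] Q2=[]
t=6-7: P1@Q0 runs 1, rem=8, I/O yield, promote→Q0. Q0=[P2,P1] Q1=[P3,P4] Q2=[]
t=7-8: P2@Q0 runs 1, rem=9, I/O yield, promote→Q0. Q0=[P1,P2] Q1=[P3,P4] Q2=[]
t=8-9: P1@Q0 runs 1, rem=7, I/O yield, promote→Q0. Q0=[P2,P1] Q1=[P3,P4] Q2=[]
t=9-10: P2@Q0 runs 1, rem=8, I/O yield, promote→Q0. Q0=[P1,P2] Q1=[P3,P4] Q2=[]
t=10-11: P1@Q0 runs 1, rem=6, I/O yield, promote→Q0. Q0=[P2,P1] Q1=[P3,P4] Q2=[]
t=11-12: P2@Q0 runs 1, rem=7, I/O yield, promote→Q0. Q0=[P1,P2] Q1=[P3,P4] Q2=[]
t=12-13: P1@Q0 runs 1, rem=5, I/O yield, promote→Q0. Q0=[P2,P1] Q1=[P3,P4] Q2=[]
t=13-14: P2@Q0 runs 1, rem=6, I/O yield, promote→Q0. Q0=[P1,P2] Q1=[P3,P4] Q2=[]
t=14-15: P1@Q0 runs 1, rem=4, I/O yield, promote→Q0. Q0=[P2,P1] Q1=[P3,P4] Q2=[]
t=15-16: P2@Q0 runs 1, rem=5, I/O yield, promote→Q0. Q0=[P1,P2] Q1=[P3,P4] Q2=[]
t=16-17: P1@Q0 runs 1, rem=3, I/O yield, promote→Q0. Q0=[P2,P1] Q1=[P3,P4] Q2=[]
t=17-18: P2@Q0 runs 1, rem=4, I/O yield, promote→Q0. Q0=[P1,P2] Q1=[P3,P4] Q2=[]
t=18-19: P1@Q0 runs 1, rem=2, I/O yield, promote→Q0. Q0=[P2,P1] Q1=[P3,P4] Q2=[]
t=19-20: P2@Q0 runs 1, rem=3, I/O yield, promote→Q0. Q0=[P1,P2] Q1=[P3,P4] Q2=[]
t=20-21: P1@Q0 runs 1, rem=1, I/O yield, promote→Q0. Q0=[P2,P1] Q1=[P3,P4] Q2=[]
t=21-22: P2@Q0 runs 1, rem=2, I/O yield, promote→Q0. Q0=[P1,P2] Q1=[P3,P4] Q2=[]
t=22-23: P1@Q0 runs 1, rem=0, completes. Q0=[P2] Q1=[P3,P4] Q2=[]
t=23-24: P2@Q0 runs 1, rem=1, I/O yield, promote→Q0. Q0=[P2] Q1=[P3,P4] Q2=[]
t=24-25: P2@Q0 runs 1, rem=0, completes. Q0=[] Q1=[P3,P4] Q2=[]
t=25-28: P3@Q1 runs 3, rem=7, I/O yield, promote→Q0. Q0=[P3] Q1=[P4] Q2=[]
t=28-30: P3@Q0 runs 2, rem=5, quantum used, demote→Q1. Q0=[] Q1=[P4,P3] Q2=[]
t=30-34: P4@Q1 runs 4, rem=3, quantum used, demote→Q2. Q0=[] Q1=[P3] Q2=[P4]
t=34-37: P3@Q1 runs 3, rem=2, I/O yield, promote→Q0. Q0=[P3] Q1=[] Q2=[P4]
t=37-39: P3@Q0 runs 2, rem=0, completes. Q0=[] Q1=[] Q2=[P4]
t=39-42: P4@Q2 runs 3, rem=0, completes. Q0=[] Q1=[] Q2=[]

Answer: 1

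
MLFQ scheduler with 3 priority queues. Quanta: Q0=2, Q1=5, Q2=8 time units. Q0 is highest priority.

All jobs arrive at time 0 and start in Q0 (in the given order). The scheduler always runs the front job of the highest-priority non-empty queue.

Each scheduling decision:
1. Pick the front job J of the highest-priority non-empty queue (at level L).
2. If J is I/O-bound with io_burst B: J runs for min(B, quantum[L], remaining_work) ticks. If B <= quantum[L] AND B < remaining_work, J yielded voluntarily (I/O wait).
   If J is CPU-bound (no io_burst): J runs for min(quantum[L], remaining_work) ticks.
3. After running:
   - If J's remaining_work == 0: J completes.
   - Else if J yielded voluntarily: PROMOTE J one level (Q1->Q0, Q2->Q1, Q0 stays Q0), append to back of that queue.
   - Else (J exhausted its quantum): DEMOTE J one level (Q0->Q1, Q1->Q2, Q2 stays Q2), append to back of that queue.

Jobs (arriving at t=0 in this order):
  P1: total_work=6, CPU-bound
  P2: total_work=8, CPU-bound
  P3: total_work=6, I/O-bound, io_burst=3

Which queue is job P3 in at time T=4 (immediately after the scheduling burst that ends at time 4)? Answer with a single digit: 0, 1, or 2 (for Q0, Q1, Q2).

Answer: 0

Derivation:
t=0-2: P1@Q0 runs 2, rem=4, quantum used, demote→Q1. Q0=[P2,P3] Q1=[P1] Q2=[]
t=2-4: P2@Q0 runs 2, rem=6, quantum used, demote→Q1. Q0=[P3] Q1=[P1,P2] Q2=[]
t=4-6: P3@Q0 runs 2, rem=4, quantum used, demote→Q1. Q0=[] Q1=[P1,P2,P3] Q2=[]
t=6-10: P1@Q1 runs 4, rem=0, completes. Q0=[] Q1=[P2,P3] Q2=[]
t=10-15: P2@Q1 runs 5, rem=1, quantum used, demote→Q2. Q0=[] Q1=[P3] Q2=[P2]
t=15-18: P3@Q1 runs 3, rem=1, I/O yield, promote→Q0. Q0=[P3] Q1=[] Q2=[P2]
t=18-19: P3@Q0 runs 1, rem=0, completes. Q0=[] Q1=[] Q2=[P2]
t=19-20: P2@Q2 runs 1, rem=0, completes. Q0=[] Q1=[] Q2=[]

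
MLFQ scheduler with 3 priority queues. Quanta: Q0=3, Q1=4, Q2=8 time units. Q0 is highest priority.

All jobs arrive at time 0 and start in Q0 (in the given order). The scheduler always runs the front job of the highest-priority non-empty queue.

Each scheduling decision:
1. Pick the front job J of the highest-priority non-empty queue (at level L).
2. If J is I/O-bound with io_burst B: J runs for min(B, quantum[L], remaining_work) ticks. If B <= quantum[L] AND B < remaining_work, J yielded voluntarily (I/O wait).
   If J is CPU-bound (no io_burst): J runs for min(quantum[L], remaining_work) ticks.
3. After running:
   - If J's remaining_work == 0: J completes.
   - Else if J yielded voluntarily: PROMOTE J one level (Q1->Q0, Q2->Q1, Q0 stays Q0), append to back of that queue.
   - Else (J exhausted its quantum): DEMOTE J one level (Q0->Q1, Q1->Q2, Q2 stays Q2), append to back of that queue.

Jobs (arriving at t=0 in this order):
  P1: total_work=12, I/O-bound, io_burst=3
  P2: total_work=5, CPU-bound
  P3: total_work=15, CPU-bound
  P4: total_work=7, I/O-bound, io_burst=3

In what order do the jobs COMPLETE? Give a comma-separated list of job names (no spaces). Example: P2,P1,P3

t=0-3: P1@Q0 runs 3, rem=9, I/O yield, promote→Q0. Q0=[P2,P3,P4,P1] Q1=[] Q2=[]
t=3-6: P2@Q0 runs 3, rem=2, quantum used, demote→Q1. Q0=[P3,P4,P1] Q1=[P2] Q2=[]
t=6-9: P3@Q0 runs 3, rem=12, quantum used, demote→Q1. Q0=[P4,P1] Q1=[P2,P3] Q2=[]
t=9-12: P4@Q0 runs 3, rem=4, I/O yield, promote→Q0. Q0=[P1,P4] Q1=[P2,P3] Q2=[]
t=12-15: P1@Q0 runs 3, rem=6, I/O yield, promote→Q0. Q0=[P4,P1] Q1=[P2,P3] Q2=[]
t=15-18: P4@Q0 runs 3, rem=1, I/O yield, promote→Q0. Q0=[P1,P4] Q1=[P2,P3] Q2=[]
t=18-21: P1@Q0 runs 3, rem=3, I/O yield, promote→Q0. Q0=[P4,P1] Q1=[P2,P3] Q2=[]
t=21-22: P4@Q0 runs 1, rem=0, completes. Q0=[P1] Q1=[P2,P3] Q2=[]
t=22-25: P1@Q0 runs 3, rem=0, completes. Q0=[] Q1=[P2,P3] Q2=[]
t=25-27: P2@Q1 runs 2, rem=0, completes. Q0=[] Q1=[P3] Q2=[]
t=27-31: P3@Q1 runs 4, rem=8, quantum used, demote→Q2. Q0=[] Q1=[] Q2=[P3]
t=31-39: P3@Q2 runs 8, rem=0, completes. Q0=[] Q1=[] Q2=[]

Answer: P4,P1,P2,P3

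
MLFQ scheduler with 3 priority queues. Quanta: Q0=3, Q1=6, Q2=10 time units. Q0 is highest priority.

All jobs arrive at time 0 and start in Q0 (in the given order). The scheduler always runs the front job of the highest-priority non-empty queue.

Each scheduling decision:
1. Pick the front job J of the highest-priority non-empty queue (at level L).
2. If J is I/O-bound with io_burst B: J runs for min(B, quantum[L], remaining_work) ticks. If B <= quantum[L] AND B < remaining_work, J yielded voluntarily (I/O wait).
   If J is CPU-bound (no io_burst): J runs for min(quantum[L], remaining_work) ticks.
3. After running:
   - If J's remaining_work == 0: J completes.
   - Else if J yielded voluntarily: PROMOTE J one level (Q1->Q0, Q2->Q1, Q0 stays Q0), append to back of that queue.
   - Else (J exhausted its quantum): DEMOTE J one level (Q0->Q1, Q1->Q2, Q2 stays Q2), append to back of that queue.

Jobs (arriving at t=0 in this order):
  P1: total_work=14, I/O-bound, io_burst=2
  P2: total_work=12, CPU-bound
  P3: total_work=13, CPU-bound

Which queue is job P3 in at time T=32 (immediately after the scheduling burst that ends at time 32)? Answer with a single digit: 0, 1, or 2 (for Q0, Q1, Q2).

Answer: 2

Derivation:
t=0-2: P1@Q0 runs 2, rem=12, I/O yield, promote→Q0. Q0=[P2,P3,P1] Q1=[] Q2=[]
t=2-5: P2@Q0 runs 3, rem=9, quantum used, demote→Q1. Q0=[P3,P1] Q1=[P2] Q2=[]
t=5-8: P3@Q0 runs 3, rem=10, quantum used, demote→Q1. Q0=[P1] Q1=[P2,P3] Q2=[]
t=8-10: P1@Q0 runs 2, rem=10, I/O yield, promote→Q0. Q0=[P1] Q1=[P2,P3] Q2=[]
t=10-12: P1@Q0 runs 2, rem=8, I/O yield, promote→Q0. Q0=[P1] Q1=[P2,P3] Q2=[]
t=12-14: P1@Q0 runs 2, rem=6, I/O yield, promote→Q0. Q0=[P1] Q1=[P2,P3] Q2=[]
t=14-16: P1@Q0 runs 2, rem=4, I/O yield, promote→Q0. Q0=[P1] Q1=[P2,P3] Q2=[]
t=16-18: P1@Q0 runs 2, rem=2, I/O yield, promote→Q0. Q0=[P1] Q1=[P2,P3] Q2=[]
t=18-20: P1@Q0 runs 2, rem=0, completes. Q0=[] Q1=[P2,P3] Q2=[]
t=20-26: P2@Q1 runs 6, rem=3, quantum used, demote→Q2. Q0=[] Q1=[P3] Q2=[P2]
t=26-32: P3@Q1 runs 6, rem=4, quantum used, demote→Q2. Q0=[] Q1=[] Q2=[P2,P3]
t=32-35: P2@Q2 runs 3, rem=0, completes. Q0=[] Q1=[] Q2=[P3]
t=35-39: P3@Q2 runs 4, rem=0, completes. Q0=[] Q1=[] Q2=[]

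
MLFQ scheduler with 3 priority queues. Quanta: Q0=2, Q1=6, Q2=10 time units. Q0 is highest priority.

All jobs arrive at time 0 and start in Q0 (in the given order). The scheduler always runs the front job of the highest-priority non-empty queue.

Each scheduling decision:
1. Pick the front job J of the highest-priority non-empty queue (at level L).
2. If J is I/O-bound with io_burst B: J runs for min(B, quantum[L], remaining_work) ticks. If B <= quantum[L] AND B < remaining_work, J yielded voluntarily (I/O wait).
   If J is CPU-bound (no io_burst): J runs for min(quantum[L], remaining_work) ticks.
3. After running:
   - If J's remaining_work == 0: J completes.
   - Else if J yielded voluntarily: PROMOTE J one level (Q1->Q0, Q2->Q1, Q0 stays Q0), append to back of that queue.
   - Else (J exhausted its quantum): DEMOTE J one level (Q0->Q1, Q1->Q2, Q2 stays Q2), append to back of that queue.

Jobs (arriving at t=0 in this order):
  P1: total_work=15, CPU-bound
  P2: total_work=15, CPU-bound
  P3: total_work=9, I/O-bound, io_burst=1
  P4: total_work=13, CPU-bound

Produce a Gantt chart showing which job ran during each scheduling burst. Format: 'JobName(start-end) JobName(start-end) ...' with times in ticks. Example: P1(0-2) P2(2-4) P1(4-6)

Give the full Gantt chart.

t=0-2: P1@Q0 runs 2, rem=13, quantum used, demote→Q1. Q0=[P2,P3,P4] Q1=[P1] Q2=[]
t=2-4: P2@Q0 runs 2, rem=13, quantum used, demote→Q1. Q0=[P3,P4] Q1=[P1,P2] Q2=[]
t=4-5: P3@Q0 runs 1, rem=8, I/O yield, promote→Q0. Q0=[P4,P3] Q1=[P1,P2] Q2=[]
t=5-7: P4@Q0 runs 2, rem=11, quantum used, demote→Q1. Q0=[P3] Q1=[P1,P2,P4] Q2=[]
t=7-8: P3@Q0 runs 1, rem=7, I/O yield, promote→Q0. Q0=[P3] Q1=[P1,P2,P4] Q2=[]
t=8-9: P3@Q0 runs 1, rem=6, I/O yield, promote→Q0. Q0=[P3] Q1=[P1,P2,P4] Q2=[]
t=9-10: P3@Q0 runs 1, rem=5, I/O yield, promote→Q0. Q0=[P3] Q1=[P1,P2,P4] Q2=[]
t=10-11: P3@Q0 runs 1, rem=4, I/O yield, promote→Q0. Q0=[P3] Q1=[P1,P2,P4] Q2=[]
t=11-12: P3@Q0 runs 1, rem=3, I/O yield, promote→Q0. Q0=[P3] Q1=[P1,P2,P4] Q2=[]
t=12-13: P3@Q0 runs 1, rem=2, I/O yield, promote→Q0. Q0=[P3] Q1=[P1,P2,P4] Q2=[]
t=13-14: P3@Q0 runs 1, rem=1, I/O yield, promote→Q0. Q0=[P3] Q1=[P1,P2,P4] Q2=[]
t=14-15: P3@Q0 runs 1, rem=0, completes. Q0=[] Q1=[P1,P2,P4] Q2=[]
t=15-21: P1@Q1 runs 6, rem=7, quantum used, demote→Q2. Q0=[] Q1=[P2,P4] Q2=[P1]
t=21-27: P2@Q1 runs 6, rem=7, quantum used, demote→Q2. Q0=[] Q1=[P4] Q2=[P1,P2]
t=27-33: P4@Q1 runs 6, rem=5, quantum used, demote→Q2. Q0=[] Q1=[] Q2=[P1,P2,P4]
t=33-40: P1@Q2 runs 7, rem=0, completes. Q0=[] Q1=[] Q2=[P2,P4]
t=40-47: P2@Q2 runs 7, rem=0, completes. Q0=[] Q1=[] Q2=[P4]
t=47-52: P4@Q2 runs 5, rem=0, completes. Q0=[] Q1=[] Q2=[]

Answer: P1(0-2) P2(2-4) P3(4-5) P4(5-7) P3(7-8) P3(8-9) P3(9-10) P3(10-11) P3(11-12) P3(12-13) P3(13-14) P3(14-15) P1(15-21) P2(21-27) P4(27-33) P1(33-40) P2(40-47) P4(47-52)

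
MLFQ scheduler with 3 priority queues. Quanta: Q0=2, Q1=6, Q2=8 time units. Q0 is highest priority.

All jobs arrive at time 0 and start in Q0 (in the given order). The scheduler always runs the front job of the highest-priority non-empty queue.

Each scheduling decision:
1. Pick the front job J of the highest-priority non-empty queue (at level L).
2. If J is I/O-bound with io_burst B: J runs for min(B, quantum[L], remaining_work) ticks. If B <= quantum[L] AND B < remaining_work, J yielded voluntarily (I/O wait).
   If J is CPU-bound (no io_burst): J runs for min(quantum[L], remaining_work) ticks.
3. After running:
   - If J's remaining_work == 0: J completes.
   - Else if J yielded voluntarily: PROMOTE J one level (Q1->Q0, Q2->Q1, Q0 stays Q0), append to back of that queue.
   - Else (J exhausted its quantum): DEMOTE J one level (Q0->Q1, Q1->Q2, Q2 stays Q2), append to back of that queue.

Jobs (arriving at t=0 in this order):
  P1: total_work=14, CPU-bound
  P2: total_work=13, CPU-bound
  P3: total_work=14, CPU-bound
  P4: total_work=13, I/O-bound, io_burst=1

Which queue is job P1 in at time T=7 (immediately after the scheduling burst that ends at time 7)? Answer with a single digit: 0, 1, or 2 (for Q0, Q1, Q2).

Answer: 1

Derivation:
t=0-2: P1@Q0 runs 2, rem=12, quantum used, demote→Q1. Q0=[P2,P3,P4] Q1=[P1] Q2=[]
t=2-4: P2@Q0 runs 2, rem=11, quantum used, demote→Q1. Q0=[P3,P4] Q1=[P1,P2] Q2=[]
t=4-6: P3@Q0 runs 2, rem=12, quantum used, demote→Q1. Q0=[P4] Q1=[P1,P2,P3] Q2=[]
t=6-7: P4@Q0 runs 1, rem=12, I/O yield, promote→Q0. Q0=[P4] Q1=[P1,P2,P3] Q2=[]
t=7-8: P4@Q0 runs 1, rem=11, I/O yield, promote→Q0. Q0=[P4] Q1=[P1,P2,P3] Q2=[]
t=8-9: P4@Q0 runs 1, rem=10, I/O yield, promote→Q0. Q0=[P4] Q1=[P1,P2,P3] Q2=[]
t=9-10: P4@Q0 runs 1, rem=9, I/O yield, promote→Q0. Q0=[P4] Q1=[P1,P2,P3] Q2=[]
t=10-11: P4@Q0 runs 1, rem=8, I/O yield, promote→Q0. Q0=[P4] Q1=[P1,P2,P3] Q2=[]
t=11-12: P4@Q0 runs 1, rem=7, I/O yield, promote→Q0. Q0=[P4] Q1=[P1,P2,P3] Q2=[]
t=12-13: P4@Q0 runs 1, rem=6, I/O yield, promote→Q0. Q0=[P4] Q1=[P1,P2,P3] Q2=[]
t=13-14: P4@Q0 runs 1, rem=5, I/O yield, promote→Q0. Q0=[P4] Q1=[P1,P2,P3] Q2=[]
t=14-15: P4@Q0 runs 1, rem=4, I/O yield, promote→Q0. Q0=[P4] Q1=[P1,P2,P3] Q2=[]
t=15-16: P4@Q0 runs 1, rem=3, I/O yield, promote→Q0. Q0=[P4] Q1=[P1,P2,P3] Q2=[]
t=16-17: P4@Q0 runs 1, rem=2, I/O yield, promote→Q0. Q0=[P4] Q1=[P1,P2,P3] Q2=[]
t=17-18: P4@Q0 runs 1, rem=1, I/O yield, promote→Q0. Q0=[P4] Q1=[P1,P2,P3] Q2=[]
t=18-19: P4@Q0 runs 1, rem=0, completes. Q0=[] Q1=[P1,P2,P3] Q2=[]
t=19-25: P1@Q1 runs 6, rem=6, quantum used, demote→Q2. Q0=[] Q1=[P2,P3] Q2=[P1]
t=25-31: P2@Q1 runs 6, rem=5, quantum used, demote→Q2. Q0=[] Q1=[P3] Q2=[P1,P2]
t=31-37: P3@Q1 runs 6, rem=6, quantum used, demote→Q2. Q0=[] Q1=[] Q2=[P1,P2,P3]
t=37-43: P1@Q2 runs 6, rem=0, completes. Q0=[] Q1=[] Q2=[P2,P3]
t=43-48: P2@Q2 runs 5, rem=0, completes. Q0=[] Q1=[] Q2=[P3]
t=48-54: P3@Q2 runs 6, rem=0, completes. Q0=[] Q1=[] Q2=[]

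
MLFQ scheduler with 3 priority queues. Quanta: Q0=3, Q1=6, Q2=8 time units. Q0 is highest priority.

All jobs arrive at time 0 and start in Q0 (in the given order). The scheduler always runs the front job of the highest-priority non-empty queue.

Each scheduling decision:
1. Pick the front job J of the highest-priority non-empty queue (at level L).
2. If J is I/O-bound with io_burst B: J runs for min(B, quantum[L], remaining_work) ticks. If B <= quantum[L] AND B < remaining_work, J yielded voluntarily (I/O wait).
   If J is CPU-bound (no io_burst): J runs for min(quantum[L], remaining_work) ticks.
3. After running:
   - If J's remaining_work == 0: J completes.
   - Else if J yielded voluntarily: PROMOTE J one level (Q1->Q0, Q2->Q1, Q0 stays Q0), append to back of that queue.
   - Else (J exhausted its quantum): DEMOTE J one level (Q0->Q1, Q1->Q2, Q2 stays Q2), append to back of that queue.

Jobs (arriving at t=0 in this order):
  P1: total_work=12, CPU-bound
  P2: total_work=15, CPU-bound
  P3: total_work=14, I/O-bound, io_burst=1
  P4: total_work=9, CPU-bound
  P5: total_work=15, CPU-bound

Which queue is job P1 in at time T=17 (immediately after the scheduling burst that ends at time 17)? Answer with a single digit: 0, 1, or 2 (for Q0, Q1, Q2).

t=0-3: P1@Q0 runs 3, rem=9, quantum used, demote→Q1. Q0=[P2,P3,P4,P5] Q1=[P1] Q2=[]
t=3-6: P2@Q0 runs 3, rem=12, quantum used, demote→Q1. Q0=[P3,P4,P5] Q1=[P1,P2] Q2=[]
t=6-7: P3@Q0 runs 1, rem=13, I/O yield, promote→Q0. Q0=[P4,P5,P3] Q1=[P1,P2] Q2=[]
t=7-10: P4@Q0 runs 3, rem=6, quantum used, demote→Q1. Q0=[P5,P3] Q1=[P1,P2,P4] Q2=[]
t=10-13: P5@Q0 runs 3, rem=12, quantum used, demote→Q1. Q0=[P3] Q1=[P1,P2,P4,P5] Q2=[]
t=13-14: P3@Q0 runs 1, rem=12, I/O yield, promote→Q0. Q0=[P3] Q1=[P1,P2,P4,P5] Q2=[]
t=14-15: P3@Q0 runs 1, rem=11, I/O yield, promote→Q0. Q0=[P3] Q1=[P1,P2,P4,P5] Q2=[]
t=15-16: P3@Q0 runs 1, rem=10, I/O yield, promote→Q0. Q0=[P3] Q1=[P1,P2,P4,P5] Q2=[]
t=16-17: P3@Q0 runs 1, rem=9, I/O yield, promote→Q0. Q0=[P3] Q1=[P1,P2,P4,P5] Q2=[]
t=17-18: P3@Q0 runs 1, rem=8, I/O yield, promote→Q0. Q0=[P3] Q1=[P1,P2,P4,P5] Q2=[]
t=18-19: P3@Q0 runs 1, rem=7, I/O yield, promote→Q0. Q0=[P3] Q1=[P1,P2,P4,P5] Q2=[]
t=19-20: P3@Q0 runs 1, rem=6, I/O yield, promote→Q0. Q0=[P3] Q1=[P1,P2,P4,P5] Q2=[]
t=20-21: P3@Q0 runs 1, rem=5, I/O yield, promote→Q0. Q0=[P3] Q1=[P1,P2,P4,P5] Q2=[]
t=21-22: P3@Q0 runs 1, rem=4, I/O yield, promote→Q0. Q0=[P3] Q1=[P1,P2,P4,P5] Q2=[]
t=22-23: P3@Q0 runs 1, rem=3, I/O yield, promote→Q0. Q0=[P3] Q1=[P1,P2,P4,P5] Q2=[]
t=23-24: P3@Q0 runs 1, rem=2, I/O yield, promote→Q0. Q0=[P3] Q1=[P1,P2,P4,P5] Q2=[]
t=24-25: P3@Q0 runs 1, rem=1, I/O yield, promote→Q0. Q0=[P3] Q1=[P1,P2,P4,P5] Q2=[]
t=25-26: P3@Q0 runs 1, rem=0, completes. Q0=[] Q1=[P1,P2,P4,P5] Q2=[]
t=26-32: P1@Q1 runs 6, rem=3, quantum used, demote→Q2. Q0=[] Q1=[P2,P4,P5] Q2=[P1]
t=32-38: P2@Q1 runs 6, rem=6, quantum used, demote→Q2. Q0=[] Q1=[P4,P5] Q2=[P1,P2]
t=38-44: P4@Q1 runs 6, rem=0, completes. Q0=[] Q1=[P5] Q2=[P1,P2]
t=44-50: P5@Q1 runs 6, rem=6, quantum used, demote→Q2. Q0=[] Q1=[] Q2=[P1,P2,P5]
t=50-53: P1@Q2 runs 3, rem=0, completes. Q0=[] Q1=[] Q2=[P2,P5]
t=53-59: P2@Q2 runs 6, rem=0, completes. Q0=[] Q1=[] Q2=[P5]
t=59-65: P5@Q2 runs 6, rem=0, completes. Q0=[] Q1=[] Q2=[]

Answer: 1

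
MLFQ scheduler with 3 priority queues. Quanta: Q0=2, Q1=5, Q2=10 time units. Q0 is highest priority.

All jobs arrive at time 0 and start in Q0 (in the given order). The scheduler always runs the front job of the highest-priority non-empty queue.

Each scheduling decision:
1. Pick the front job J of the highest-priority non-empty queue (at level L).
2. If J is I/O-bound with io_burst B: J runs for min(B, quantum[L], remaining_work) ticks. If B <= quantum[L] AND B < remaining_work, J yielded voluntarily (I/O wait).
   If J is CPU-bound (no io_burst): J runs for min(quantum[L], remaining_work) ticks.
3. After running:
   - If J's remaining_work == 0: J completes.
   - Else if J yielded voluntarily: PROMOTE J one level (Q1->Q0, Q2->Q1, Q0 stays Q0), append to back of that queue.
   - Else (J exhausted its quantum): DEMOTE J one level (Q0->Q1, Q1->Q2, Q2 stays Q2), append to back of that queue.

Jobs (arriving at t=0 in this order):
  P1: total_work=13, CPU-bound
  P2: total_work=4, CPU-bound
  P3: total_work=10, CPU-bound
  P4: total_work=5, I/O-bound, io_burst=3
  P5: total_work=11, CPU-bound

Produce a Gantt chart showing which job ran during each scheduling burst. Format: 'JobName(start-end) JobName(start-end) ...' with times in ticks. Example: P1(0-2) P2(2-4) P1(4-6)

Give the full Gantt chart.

t=0-2: P1@Q0 runs 2, rem=11, quantum used, demote→Q1. Q0=[P2,P3,P4,P5] Q1=[P1] Q2=[]
t=2-4: P2@Q0 runs 2, rem=2, quantum used, demote→Q1. Q0=[P3,P4,P5] Q1=[P1,P2] Q2=[]
t=4-6: P3@Q0 runs 2, rem=8, quantum used, demote→Q1. Q0=[P4,P5] Q1=[P1,P2,P3] Q2=[]
t=6-8: P4@Q0 runs 2, rem=3, quantum used, demote→Q1. Q0=[P5] Q1=[P1,P2,P3,P4] Q2=[]
t=8-10: P5@Q0 runs 2, rem=9, quantum used, demote→Q1. Q0=[] Q1=[P1,P2,P3,P4,P5] Q2=[]
t=10-15: P1@Q1 runs 5, rem=6, quantum used, demote→Q2. Q0=[] Q1=[P2,P3,P4,P5] Q2=[P1]
t=15-17: P2@Q1 runs 2, rem=0, completes. Q0=[] Q1=[P3,P4,P5] Q2=[P1]
t=17-22: P3@Q1 runs 5, rem=3, quantum used, demote→Q2. Q0=[] Q1=[P4,P5] Q2=[P1,P3]
t=22-25: P4@Q1 runs 3, rem=0, completes. Q0=[] Q1=[P5] Q2=[P1,P3]
t=25-30: P5@Q1 runs 5, rem=4, quantum used, demote→Q2. Q0=[] Q1=[] Q2=[P1,P3,P5]
t=30-36: P1@Q2 runs 6, rem=0, completes. Q0=[] Q1=[] Q2=[P3,P5]
t=36-39: P3@Q2 runs 3, rem=0, completes. Q0=[] Q1=[] Q2=[P5]
t=39-43: P5@Q2 runs 4, rem=0, completes. Q0=[] Q1=[] Q2=[]

Answer: P1(0-2) P2(2-4) P3(4-6) P4(6-8) P5(8-10) P1(10-15) P2(15-17) P3(17-22) P4(22-25) P5(25-30) P1(30-36) P3(36-39) P5(39-43)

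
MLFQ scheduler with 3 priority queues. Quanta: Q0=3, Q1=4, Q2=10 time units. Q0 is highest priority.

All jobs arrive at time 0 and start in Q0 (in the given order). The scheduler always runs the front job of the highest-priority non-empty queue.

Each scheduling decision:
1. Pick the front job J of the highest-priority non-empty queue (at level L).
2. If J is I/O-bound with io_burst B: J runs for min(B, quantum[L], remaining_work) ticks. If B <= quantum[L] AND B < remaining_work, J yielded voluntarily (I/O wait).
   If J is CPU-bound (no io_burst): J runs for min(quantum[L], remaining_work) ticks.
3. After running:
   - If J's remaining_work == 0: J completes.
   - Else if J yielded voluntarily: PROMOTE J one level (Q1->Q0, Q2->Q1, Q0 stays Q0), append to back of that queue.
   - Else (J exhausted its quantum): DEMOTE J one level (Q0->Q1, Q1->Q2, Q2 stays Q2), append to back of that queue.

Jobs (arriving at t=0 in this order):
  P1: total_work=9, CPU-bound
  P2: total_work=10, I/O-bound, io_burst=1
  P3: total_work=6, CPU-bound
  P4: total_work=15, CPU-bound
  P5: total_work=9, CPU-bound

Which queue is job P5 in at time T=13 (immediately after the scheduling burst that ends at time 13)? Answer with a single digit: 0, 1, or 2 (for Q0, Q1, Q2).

Answer: 1

Derivation:
t=0-3: P1@Q0 runs 3, rem=6, quantum used, demote→Q1. Q0=[P2,P3,P4,P5] Q1=[P1] Q2=[]
t=3-4: P2@Q0 runs 1, rem=9, I/O yield, promote→Q0. Q0=[P3,P4,P5,P2] Q1=[P1] Q2=[]
t=4-7: P3@Q0 runs 3, rem=3, quantum used, demote→Q1. Q0=[P4,P5,P2] Q1=[P1,P3] Q2=[]
t=7-10: P4@Q0 runs 3, rem=12, quantum used, demote→Q1. Q0=[P5,P2] Q1=[P1,P3,P4] Q2=[]
t=10-13: P5@Q0 runs 3, rem=6, quantum used, demote→Q1. Q0=[P2] Q1=[P1,P3,P4,P5] Q2=[]
t=13-14: P2@Q0 runs 1, rem=8, I/O yield, promote→Q0. Q0=[P2] Q1=[P1,P3,P4,P5] Q2=[]
t=14-15: P2@Q0 runs 1, rem=7, I/O yield, promote→Q0. Q0=[P2] Q1=[P1,P3,P4,P5] Q2=[]
t=15-16: P2@Q0 runs 1, rem=6, I/O yield, promote→Q0. Q0=[P2] Q1=[P1,P3,P4,P5] Q2=[]
t=16-17: P2@Q0 runs 1, rem=5, I/O yield, promote→Q0. Q0=[P2] Q1=[P1,P3,P4,P5] Q2=[]
t=17-18: P2@Q0 runs 1, rem=4, I/O yield, promote→Q0. Q0=[P2] Q1=[P1,P3,P4,P5] Q2=[]
t=18-19: P2@Q0 runs 1, rem=3, I/O yield, promote→Q0. Q0=[P2] Q1=[P1,P3,P4,P5] Q2=[]
t=19-20: P2@Q0 runs 1, rem=2, I/O yield, promote→Q0. Q0=[P2] Q1=[P1,P3,P4,P5] Q2=[]
t=20-21: P2@Q0 runs 1, rem=1, I/O yield, promote→Q0. Q0=[P2] Q1=[P1,P3,P4,P5] Q2=[]
t=21-22: P2@Q0 runs 1, rem=0, completes. Q0=[] Q1=[P1,P3,P4,P5] Q2=[]
t=22-26: P1@Q1 runs 4, rem=2, quantum used, demote→Q2. Q0=[] Q1=[P3,P4,P5] Q2=[P1]
t=26-29: P3@Q1 runs 3, rem=0, completes. Q0=[] Q1=[P4,P5] Q2=[P1]
t=29-33: P4@Q1 runs 4, rem=8, quantum used, demote→Q2. Q0=[] Q1=[P5] Q2=[P1,P4]
t=33-37: P5@Q1 runs 4, rem=2, quantum used, demote→Q2. Q0=[] Q1=[] Q2=[P1,P4,P5]
t=37-39: P1@Q2 runs 2, rem=0, completes. Q0=[] Q1=[] Q2=[P4,P5]
t=39-47: P4@Q2 runs 8, rem=0, completes. Q0=[] Q1=[] Q2=[P5]
t=47-49: P5@Q2 runs 2, rem=0, completes. Q0=[] Q1=[] Q2=[]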